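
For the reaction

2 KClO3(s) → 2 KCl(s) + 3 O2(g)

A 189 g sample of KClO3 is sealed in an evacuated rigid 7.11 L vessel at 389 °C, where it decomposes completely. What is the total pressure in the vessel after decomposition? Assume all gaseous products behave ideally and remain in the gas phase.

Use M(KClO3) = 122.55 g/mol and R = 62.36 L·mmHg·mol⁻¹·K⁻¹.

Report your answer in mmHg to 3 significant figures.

13400 mmHg

n(KClO3) = 189 / 122.55 = 1.542 mol
n(gas produced) = (3/2) × 1.542 = 2.313 mol
P = nRT/V = 2.313 × 62.36 × 662.15 / 7.11 = 13430 mmHg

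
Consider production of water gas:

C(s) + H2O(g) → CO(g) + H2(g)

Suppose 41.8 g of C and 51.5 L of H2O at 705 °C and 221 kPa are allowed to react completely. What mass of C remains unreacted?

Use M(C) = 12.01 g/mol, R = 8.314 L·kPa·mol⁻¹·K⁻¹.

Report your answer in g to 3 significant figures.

n(C) = 41.8 / 12.01 = 3.480 mol
n(H2O) = PV/RT = (221 × 51.5) / (8.314 × 978.15) = 1.400 mol
For 3.480 mol C, stoichiometry requires (1/1) × 3.480 = 3.480 mol H2O; 1.400 mol is available, so H2O is limiting.
n(C) consumed = (1/1) × 1.400 = 1.400 mol; remaining = 3.480 − 1.400 = 2.080 mol
m(C) = 2.080 × 12.01 = 24.98 g

25.0 g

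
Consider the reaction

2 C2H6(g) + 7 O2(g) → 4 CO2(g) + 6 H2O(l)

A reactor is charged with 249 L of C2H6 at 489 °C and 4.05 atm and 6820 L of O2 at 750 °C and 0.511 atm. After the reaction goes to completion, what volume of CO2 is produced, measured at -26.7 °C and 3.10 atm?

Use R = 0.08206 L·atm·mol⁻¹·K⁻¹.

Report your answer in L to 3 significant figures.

n(C2H6) = PV/RT = (4.05 × 249) / (0.08206 × 762.15) = 16.12 mol
n(O2) = PV/RT = (0.511 × 6820) / (0.08206 × 1023.15) = 41.51 mol
For 16.12 mol C2H6, stoichiometry requires (7/2) × 16.12 = 56.42 mol O2; 41.51 mol is available, so O2 is limiting.
n(CO2) = (4/7) × 41.51 = 23.72 mol
V(CO2) = nRT/P = 23.72 × 0.08206 × 246.45 / 3.10 = 154.7 L

155 L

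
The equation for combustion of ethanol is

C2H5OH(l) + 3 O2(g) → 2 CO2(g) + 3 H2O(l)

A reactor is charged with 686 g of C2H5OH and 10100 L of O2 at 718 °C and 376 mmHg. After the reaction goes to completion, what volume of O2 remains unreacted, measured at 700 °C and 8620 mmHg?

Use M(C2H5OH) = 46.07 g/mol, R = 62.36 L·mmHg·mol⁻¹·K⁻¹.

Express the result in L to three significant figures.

n(C2H5OH) = 686 / 46.07 = 14.89 mol
n(O2) = PV/RT = (376 × 10100) / (62.36 × 991.15) = 61.44 mol
For 14.89 mol C2H5OH, stoichiometry requires (3/1) × 14.89 = 44.67 mol O2; 61.44 mol is available, so C2H5OH is limiting.
n(O2) consumed = (3/1) × 14.89 = 44.67 mol; remaining = 61.44 − 44.67 = 16.77 mol
V(O2) = nRT/P = 16.77 × 62.36 × 973.15 / 8620 = 118.1 L

118 L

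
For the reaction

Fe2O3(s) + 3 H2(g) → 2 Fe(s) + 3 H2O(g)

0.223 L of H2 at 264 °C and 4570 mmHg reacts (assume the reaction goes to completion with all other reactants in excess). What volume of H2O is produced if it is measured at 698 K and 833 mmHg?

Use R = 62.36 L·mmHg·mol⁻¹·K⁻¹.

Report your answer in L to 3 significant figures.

n(H2) = PV/RT = (4570 × 0.223) / (62.36 × 537.15) = 0.03042 mol
n(H2O) = (3/3) × 0.03042 = 0.03042 mol
V = nRT/P = 0.03042 × 62.36 × 698 / 833 = 1.590 L

1.59 L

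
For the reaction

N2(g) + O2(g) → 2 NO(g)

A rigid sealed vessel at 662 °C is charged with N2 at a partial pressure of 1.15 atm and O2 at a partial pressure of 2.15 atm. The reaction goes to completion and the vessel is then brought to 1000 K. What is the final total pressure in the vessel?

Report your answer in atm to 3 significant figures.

At constant V, partial pressures at 662 °C are proportional to moles, so apply stoichiometry directly to pressures.
P(O2) required for 1.15 atm of N2 = (1/1) × 1.15 = 1.150 atm; available 2.15 atm, so N2 is limiting.
P(O2) remaining = 2.15 − (1/1) × 1.15 = 1.000 atm
P(gaseous products) = (2)/1 × 1.15 = 2.300 atm
P_total at 662 °C = 1.000 + 2.300 = 3.300 atm
Scaling to 1000 K: P = 3.300 × 1000/935.15 = 3.529 atm

3.53 atm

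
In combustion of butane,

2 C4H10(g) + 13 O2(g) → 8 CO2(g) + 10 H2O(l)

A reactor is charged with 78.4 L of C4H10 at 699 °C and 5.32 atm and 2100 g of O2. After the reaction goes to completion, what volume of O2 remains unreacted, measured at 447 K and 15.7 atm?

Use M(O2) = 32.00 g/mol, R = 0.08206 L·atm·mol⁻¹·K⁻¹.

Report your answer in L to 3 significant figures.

n(C4H10) = PV/RT = (5.32 × 78.4) / (0.08206 × 972.15) = 5.228 mol
n(O2) = 2100 / 32.00 = 65.62 mol
For 5.228 mol C4H10, stoichiometry requires (13/2) × 5.228 = 33.98 mol O2; 65.62 mol is available, so C4H10 is limiting.
n(O2) consumed = (13/2) × 5.228 = 33.98 mol; remaining = 65.62 − 33.98 = 31.64 mol
V(O2) = nRT/P = 31.64 × 0.08206 × 447 / 15.7 = 73.92 L

73.9 L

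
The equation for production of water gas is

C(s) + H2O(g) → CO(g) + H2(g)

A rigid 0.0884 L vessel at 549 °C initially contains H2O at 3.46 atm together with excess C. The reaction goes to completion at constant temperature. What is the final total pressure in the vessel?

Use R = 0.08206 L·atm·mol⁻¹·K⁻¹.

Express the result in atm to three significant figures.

6.92 atm

Since T and V are fixed, P_final/P_initial = n_final/n_initial = 2/1.
P_final = (2/1) × 3.46 = 6.920 atm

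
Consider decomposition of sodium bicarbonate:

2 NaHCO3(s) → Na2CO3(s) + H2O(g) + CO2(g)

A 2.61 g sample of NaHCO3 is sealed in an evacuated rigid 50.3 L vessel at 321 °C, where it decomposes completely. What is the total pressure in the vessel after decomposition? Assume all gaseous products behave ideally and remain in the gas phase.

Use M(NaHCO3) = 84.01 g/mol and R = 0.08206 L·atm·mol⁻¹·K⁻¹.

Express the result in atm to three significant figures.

0.0301 atm

n(NaHCO3) = 2.61 / 84.01 = 0.03107 mol
n(gas produced) = (2/2) × 0.03107 = 0.03107 mol
P = nRT/V = 0.03107 × 0.08206 × 594.15 / 50.3 = 0.03012 atm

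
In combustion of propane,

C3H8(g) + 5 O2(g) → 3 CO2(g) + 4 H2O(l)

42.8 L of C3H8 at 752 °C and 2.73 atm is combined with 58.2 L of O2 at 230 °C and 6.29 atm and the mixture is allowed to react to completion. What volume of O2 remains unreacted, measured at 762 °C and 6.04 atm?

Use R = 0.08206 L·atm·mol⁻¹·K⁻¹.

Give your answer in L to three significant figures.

27.0 L

n(C3H8) = PV/RT = (2.73 × 42.8) / (0.08206 × 1025.15) = 1.389 mol
n(O2) = PV/RT = (6.29 × 58.2) / (0.08206 × 503.15) = 8.866 mol
For 1.389 mol C3H8, stoichiometry requires (5/1) × 1.389 = 6.945 mol O2; 8.866 mol is available, so C3H8 is limiting.
n(O2) consumed = (5/1) × 1.389 = 6.945 mol; remaining = 8.866 − 6.945 = 1.921 mol
V(O2) = nRT/P = 1.921 × 0.08206 × 1035.15 / 6.04 = 27.02 L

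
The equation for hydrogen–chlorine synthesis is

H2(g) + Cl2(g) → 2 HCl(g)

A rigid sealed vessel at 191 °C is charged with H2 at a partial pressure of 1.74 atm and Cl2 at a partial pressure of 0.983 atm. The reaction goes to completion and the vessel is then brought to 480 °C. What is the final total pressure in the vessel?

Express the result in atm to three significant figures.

4.42 atm

With V and T fixed, P_i ∝ n_i, so the mole ratios apply directly to partial pressures at 191 °C.
P(Cl2) required for 1.74 atm of H2 = (1/1) × 1.74 = 1.740 atm; available 0.983 atm, so Cl2 is limiting.
P(H2) remaining = 1.74 − (1/1) × 0.983 = 0.7570 atm
P(gaseous products) = (2)/1 × 0.983 = 1.966 atm
P_total at 191 °C = 0.7570 + 1.966 = 2.723 atm
Scaling to 480 °C: P = 2.723 × 753.15/464.15 = 4.418 atm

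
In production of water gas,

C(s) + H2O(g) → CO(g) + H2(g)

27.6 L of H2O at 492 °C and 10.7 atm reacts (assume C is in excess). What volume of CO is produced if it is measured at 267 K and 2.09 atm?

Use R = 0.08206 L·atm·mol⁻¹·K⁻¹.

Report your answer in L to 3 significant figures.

49.3 L

n(H2O) = PV/RT = (10.7 × 27.6) / (0.08206 × 765.15) = 4.703 mol
n(CO) = (1/1) × 4.703 = 4.703 mol
V = nRT/P = 4.703 × 0.08206 × 267 / 2.09 = 49.30 L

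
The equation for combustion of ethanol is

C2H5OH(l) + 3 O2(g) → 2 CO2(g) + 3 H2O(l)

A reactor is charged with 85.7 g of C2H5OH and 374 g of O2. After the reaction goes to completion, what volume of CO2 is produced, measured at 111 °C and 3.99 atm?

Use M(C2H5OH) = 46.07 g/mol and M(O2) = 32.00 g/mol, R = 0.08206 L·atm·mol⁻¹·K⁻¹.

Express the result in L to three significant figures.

29.4 L

n(C2H5OH) = 85.7 / 46.07 = 1.860 mol
n(O2) = 374 / 32.00 = 11.69 mol
For 1.860 mol C2H5OH, stoichiometry requires (3/1) × 1.860 = 5.580 mol O2; 11.69 mol is available, so C2H5OH is limiting.
n(CO2) = (2/1) × 1.860 = 3.720 mol
V(CO2) = nRT/P = 3.720 × 0.08206 × 384.15 / 3.99 = 29.39 L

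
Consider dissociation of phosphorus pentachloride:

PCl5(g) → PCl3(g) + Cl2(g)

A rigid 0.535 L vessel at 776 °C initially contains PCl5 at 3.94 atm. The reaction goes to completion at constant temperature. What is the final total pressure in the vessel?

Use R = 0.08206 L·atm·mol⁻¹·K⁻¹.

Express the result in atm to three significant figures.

Since T and V are fixed, P_final/P_initial = n_final/n_initial = 2/1.
P_final = (2/1) × 3.94 = 7.880 atm

7.88 atm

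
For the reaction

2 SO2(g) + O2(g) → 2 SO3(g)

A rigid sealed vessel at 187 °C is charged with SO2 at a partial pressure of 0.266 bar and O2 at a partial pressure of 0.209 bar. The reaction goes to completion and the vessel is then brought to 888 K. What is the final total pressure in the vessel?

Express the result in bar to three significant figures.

0.660 bar

At constant V, partial pressures at 187 °C are proportional to moles, so apply stoichiometry directly to pressures.
P(O2) required for 0.266 bar of SO2 = (1/2) × 0.266 = 0.1330 bar; available 0.209 bar, so SO2 is limiting.
P(O2) remaining = 0.209 − (1/2) × 0.266 = 0.07600 bar
P(gaseous products) = (2)/2 × 0.266 = 0.2660 bar
P_total at 187 °C = 0.07600 + 0.2660 = 0.3420 bar
Scaling to 888 K: P = 0.3420 × 888/460.15 = 0.6600 bar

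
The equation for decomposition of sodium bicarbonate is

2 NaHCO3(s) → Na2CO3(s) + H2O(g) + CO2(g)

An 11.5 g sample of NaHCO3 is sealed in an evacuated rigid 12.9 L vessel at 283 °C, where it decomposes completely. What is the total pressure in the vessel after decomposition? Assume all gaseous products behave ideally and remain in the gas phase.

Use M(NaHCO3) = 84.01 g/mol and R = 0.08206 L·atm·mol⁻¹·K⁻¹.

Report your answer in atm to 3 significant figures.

0.484 atm

n(NaHCO3) = 11.5 / 84.01 = 0.1369 mol
n(gas produced) = (2/2) × 0.1369 = 0.1369 mol
P = nRT/V = 0.1369 × 0.08206 × 556.15 / 12.9 = 0.4843 atm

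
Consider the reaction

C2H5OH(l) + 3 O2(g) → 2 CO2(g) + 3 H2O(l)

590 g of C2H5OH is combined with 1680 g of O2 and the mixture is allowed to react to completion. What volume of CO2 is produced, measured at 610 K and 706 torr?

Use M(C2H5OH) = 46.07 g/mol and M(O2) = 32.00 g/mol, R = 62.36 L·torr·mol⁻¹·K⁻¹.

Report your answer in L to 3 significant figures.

n(C2H5OH) = 590 / 46.07 = 12.81 mol
n(O2) = 1680 / 32.00 = 52.50 mol
For 12.81 mol C2H5OH, stoichiometry requires (3/1) × 12.81 = 38.43 mol O2; 52.50 mol is available, so C2H5OH is limiting.
n(CO2) = (2/1) × 12.81 = 25.62 mol
V(CO2) = nRT/P = 25.62 × 62.36 × 610 / 706 = 1380 L

1380 L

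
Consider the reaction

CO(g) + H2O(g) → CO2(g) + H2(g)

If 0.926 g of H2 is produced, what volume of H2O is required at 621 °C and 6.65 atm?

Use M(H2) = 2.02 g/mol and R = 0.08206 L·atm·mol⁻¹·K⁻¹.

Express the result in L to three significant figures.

n(H2) = 0.9260 / 2.02 = 0.4584 mol
n(H2O) = (1/1) × 0.4584 = 0.4584 mol
V = nRT/P = 0.4584 × 0.08206 × 894.15 / 6.65 = 5.058 L

5.06 L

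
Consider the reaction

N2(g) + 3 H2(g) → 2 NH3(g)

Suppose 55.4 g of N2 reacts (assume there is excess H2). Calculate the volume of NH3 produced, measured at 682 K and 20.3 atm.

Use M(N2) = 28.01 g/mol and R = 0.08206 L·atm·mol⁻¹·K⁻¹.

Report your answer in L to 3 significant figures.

10.9 L

n(N2) = 55.40 / 28.01 = 1.978 mol
n(NH3) = (2/1) × 1.978 = 3.956 mol
V = nRT/P = 3.956 × 0.08206 × 682 / 20.3 = 10.91 L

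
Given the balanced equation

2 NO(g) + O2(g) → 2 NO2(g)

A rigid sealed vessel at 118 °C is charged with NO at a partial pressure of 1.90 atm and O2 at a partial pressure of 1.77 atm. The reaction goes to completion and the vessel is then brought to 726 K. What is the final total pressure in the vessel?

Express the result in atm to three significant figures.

5.05 atm

Because the vessel is rigid and T is held at 118 °C, work the stoichiometry in partial pressures (P_i = n_iRT/V).
P(O2) required for 1.90 atm of NO = (1/2) × 1.90 = 0.9500 atm; available 1.77 atm, so NO is limiting.
P(O2) remaining = 1.77 − (1/2) × 1.90 = 0.8200 atm
P(gaseous products) = (2)/2 × 1.90 = 1.900 atm
P_total at 118 °C = 0.8200 + 1.900 = 2.720 atm
Scaling to 726 K: P = 2.720 × 726/391.15 = 5.048 atm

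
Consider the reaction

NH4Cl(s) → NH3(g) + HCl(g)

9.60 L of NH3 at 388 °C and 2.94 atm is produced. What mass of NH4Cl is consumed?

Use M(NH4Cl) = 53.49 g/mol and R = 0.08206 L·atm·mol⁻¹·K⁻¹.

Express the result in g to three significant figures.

27.8 g

n(NH3) = PV/RT = (2.94 × 9.60) / (0.08206 × 661.15) = 0.5202 mol
n(NH4Cl) = (1/1) × 0.5202 = 0.5202 mol
m(NH4Cl) = 0.5202 × 53.49 = 27.83 g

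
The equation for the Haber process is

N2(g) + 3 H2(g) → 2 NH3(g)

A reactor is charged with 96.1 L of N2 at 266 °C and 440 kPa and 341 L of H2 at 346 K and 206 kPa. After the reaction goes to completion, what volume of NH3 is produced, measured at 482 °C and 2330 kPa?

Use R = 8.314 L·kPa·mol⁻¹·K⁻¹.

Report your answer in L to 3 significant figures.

43.9 L

n(N2) = PV/RT = (440 × 96.1) / (8.314 × 539.15) = 9.433 mol
n(H2) = PV/RT = (206 × 341) / (8.314 × 346) = 24.42 mol
For 9.433 mol N2, stoichiometry requires (3/1) × 9.433 = 28.30 mol H2; 24.42 mol is available, so H2 is limiting.
n(NH3) = (2/3) × 24.42 = 16.28 mol
V(NH3) = nRT/P = 16.28 × 8.314 × 755.15 / 2330 = 43.87 L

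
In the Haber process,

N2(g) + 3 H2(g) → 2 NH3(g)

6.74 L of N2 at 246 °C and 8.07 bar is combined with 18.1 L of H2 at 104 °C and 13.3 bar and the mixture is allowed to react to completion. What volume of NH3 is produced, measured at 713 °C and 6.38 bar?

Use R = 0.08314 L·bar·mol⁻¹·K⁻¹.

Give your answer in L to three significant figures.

32.4 L

n(N2) = PV/RT = (8.07 × 6.74) / (0.08314 × 519.15) = 1.260 mol
n(H2) = PV/RT = (13.3 × 18.1) / (0.08314 × 377.15) = 7.677 mol
For 1.260 mol N2, stoichiometry requires (3/1) × 1.260 = 3.780 mol H2; 7.677 mol is available, so N2 is limiting.
n(NH3) = (2/1) × 1.260 = 2.520 mol
V(NH3) = nRT/P = 2.520 × 0.08314 × 986.15 / 6.38 = 32.38 L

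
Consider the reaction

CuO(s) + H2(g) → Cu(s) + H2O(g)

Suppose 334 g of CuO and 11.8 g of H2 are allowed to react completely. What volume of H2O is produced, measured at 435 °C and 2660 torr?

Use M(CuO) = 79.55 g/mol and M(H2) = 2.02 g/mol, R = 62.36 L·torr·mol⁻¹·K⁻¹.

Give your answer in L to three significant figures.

n(CuO) = 334 / 79.55 = 4.199 mol
n(H2) = 11.8 / 2.02 = 5.842 mol
For 4.199 mol CuO, stoichiometry requires (1/1) × 4.199 = 4.199 mol H2; 5.842 mol is available, so CuO is limiting.
n(H2O) = (1/1) × 4.199 = 4.199 mol
V(H2O) = nRT/P = 4.199 × 62.36 × 708.15 / 2660 = 69.71 L

69.7 L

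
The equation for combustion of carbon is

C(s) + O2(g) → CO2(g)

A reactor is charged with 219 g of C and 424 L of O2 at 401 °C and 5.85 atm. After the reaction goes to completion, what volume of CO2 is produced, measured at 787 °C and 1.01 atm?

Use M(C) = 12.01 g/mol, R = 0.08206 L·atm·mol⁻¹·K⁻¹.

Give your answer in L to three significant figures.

1570 L

n(C) = 219 / 12.01 = 18.23 mol
n(O2) = PV/RT = (5.85 × 424) / (0.08206 × 674.15) = 44.84 mol
For 18.23 mol C, stoichiometry requires (1/1) × 18.23 = 18.23 mol O2; 44.84 mol is available, so C is limiting.
n(CO2) = (1/1) × 18.23 = 18.23 mol
V(CO2) = nRT/P = 18.23 × 0.08206 × 1060.15 / 1.01 = 1570 L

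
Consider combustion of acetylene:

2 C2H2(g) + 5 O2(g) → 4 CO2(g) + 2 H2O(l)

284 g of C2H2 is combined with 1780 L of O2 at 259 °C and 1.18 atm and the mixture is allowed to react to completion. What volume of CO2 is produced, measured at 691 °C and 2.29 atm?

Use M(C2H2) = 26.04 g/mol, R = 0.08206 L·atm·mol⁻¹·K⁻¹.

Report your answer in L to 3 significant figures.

754 L

n(C2H2) = 284 / 26.04 = 10.91 mol
n(O2) = PV/RT = (1.18 × 1780) / (0.08206 × 532.15) = 48.10 mol
For 10.91 mol C2H2, stoichiometry requires (5/2) × 10.91 = 27.27 mol O2; 48.10 mol is available, so C2H2 is limiting.
n(CO2) = (4/2) × 10.91 = 21.82 mol
V(CO2) = nRT/P = 21.82 × 0.08206 × 964.15 / 2.29 = 753.9 L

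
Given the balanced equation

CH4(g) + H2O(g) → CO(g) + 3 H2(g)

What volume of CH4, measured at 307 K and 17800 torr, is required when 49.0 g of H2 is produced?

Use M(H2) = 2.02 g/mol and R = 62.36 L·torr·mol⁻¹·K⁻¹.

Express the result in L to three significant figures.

8.70 L

n(H2) = 49.00 / 2.02 = 24.26 mol
n(CH4) = (1/3) × 24.26 = 8.087 mol
V = nRT/P = 8.087 × 62.36 × 307 / 17800 = 8.698 L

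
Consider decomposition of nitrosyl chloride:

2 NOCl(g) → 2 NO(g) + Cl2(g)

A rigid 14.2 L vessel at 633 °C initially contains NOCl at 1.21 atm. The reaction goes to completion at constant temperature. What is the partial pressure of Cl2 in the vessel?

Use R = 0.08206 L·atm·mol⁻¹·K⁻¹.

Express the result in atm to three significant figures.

n(NOCl)₀ = PV/RT = (1.21 × 14.2) / (0.08206 × 906.15) = 0.2311 mol
n(Cl2) = (1/2) × 0.2311 = 0.1155 mol
P(Cl2) = nRT/V = 0.1155 × 0.08206 × 906.15 / 14.2 = 0.6048 atm

0.605 atm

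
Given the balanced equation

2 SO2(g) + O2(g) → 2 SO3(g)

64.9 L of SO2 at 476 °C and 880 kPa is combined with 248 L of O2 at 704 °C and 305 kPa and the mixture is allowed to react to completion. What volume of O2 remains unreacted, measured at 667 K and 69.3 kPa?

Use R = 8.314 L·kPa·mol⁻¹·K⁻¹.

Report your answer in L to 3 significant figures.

378 L

n(SO2) = PV/RT = (880 × 64.9) / (8.314 × 749.15) = 9.170 mol
n(O2) = PV/RT = (305 × 248) / (8.314 × 977.15) = 9.311 mol
For 9.170 mol SO2, stoichiometry requires (1/2) × 9.170 = 4.585 mol O2; 9.311 mol is available, so SO2 is limiting.
n(O2) consumed = (1/2) × 9.170 = 4.585 mol; remaining = 9.311 − 4.585 = 4.726 mol
V(O2) = nRT/P = 4.726 × 8.314 × 667 / 69.3 = 378.2 L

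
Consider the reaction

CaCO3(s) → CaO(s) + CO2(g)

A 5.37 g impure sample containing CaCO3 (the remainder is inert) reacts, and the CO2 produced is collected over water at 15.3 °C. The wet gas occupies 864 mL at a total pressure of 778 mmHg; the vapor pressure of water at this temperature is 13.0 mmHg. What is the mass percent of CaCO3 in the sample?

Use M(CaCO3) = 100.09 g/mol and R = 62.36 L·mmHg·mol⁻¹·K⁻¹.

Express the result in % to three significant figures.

P(CO2) = 778 − 13.0 = 765.0 mmHg
n(CO2) = PV/RT = (765.0 × 0.8640) / (62.36 × 288.45) = 0.03675 mol
n(CaCO3) = (1/1) × 0.03675 = 0.03675 mol
m(CaCO3) = 0.03675 × 100.09 = 3.678 g
%CaCO3 = 3.678 / 5.37 × 100 = 68.49%

68.5 %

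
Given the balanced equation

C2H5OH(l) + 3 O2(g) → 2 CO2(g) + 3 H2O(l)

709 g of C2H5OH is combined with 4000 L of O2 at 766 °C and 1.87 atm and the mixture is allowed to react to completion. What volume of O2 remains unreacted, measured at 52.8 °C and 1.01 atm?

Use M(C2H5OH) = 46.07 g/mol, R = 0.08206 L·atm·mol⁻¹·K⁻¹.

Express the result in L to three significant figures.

1100 L

n(C2H5OH) = 709 / 46.07 = 15.39 mol
n(O2) = PV/RT = (1.87 × 4000) / (0.08206 × 1039.15) = 87.72 mol
For 15.39 mol C2H5OH, stoichiometry requires (3/1) × 15.39 = 46.17 mol O2; 87.72 mol is available, so C2H5OH is limiting.
n(O2) consumed = (3/1) × 15.39 = 46.17 mol; remaining = 87.72 − 46.17 = 41.55 mol
V(O2) = nRT/P = 41.55 × 0.08206 × 325.95 / 1.01 = 1100 L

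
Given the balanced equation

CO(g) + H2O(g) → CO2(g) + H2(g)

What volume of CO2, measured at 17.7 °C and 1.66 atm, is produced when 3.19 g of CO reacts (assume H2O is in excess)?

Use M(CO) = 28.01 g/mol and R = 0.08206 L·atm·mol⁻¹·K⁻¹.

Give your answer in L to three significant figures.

1.64 L

n(CO) = 3.190 / 28.01 = 0.1139 mol
n(CO2) = (1/1) × 0.1139 = 0.1139 mol
V = nRT/P = 0.1139 × 0.08206 × 290.85 / 1.66 = 1.638 L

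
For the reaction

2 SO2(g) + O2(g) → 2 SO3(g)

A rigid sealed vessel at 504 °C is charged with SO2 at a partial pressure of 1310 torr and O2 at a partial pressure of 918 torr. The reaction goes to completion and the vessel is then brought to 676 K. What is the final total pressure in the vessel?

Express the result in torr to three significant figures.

At constant V, partial pressures at 504 °C are proportional to moles, so apply stoichiometry directly to pressures.
P(O2) required for 1310 torr of SO2 = (1/2) × 1310 = 655.0 torr; available 918 torr, so SO2 is limiting.
P(O2) remaining = 918 − (1/2) × 1310 = 263.0 torr
P(gaseous products) = (2)/2 × 1310 = 1310 torr
P_total at 504 °C = 263.0 + 1310 = 1573 torr
Scaling to 676 K: P = 1573 × 676/777.15 = 1368 torr

1370 torr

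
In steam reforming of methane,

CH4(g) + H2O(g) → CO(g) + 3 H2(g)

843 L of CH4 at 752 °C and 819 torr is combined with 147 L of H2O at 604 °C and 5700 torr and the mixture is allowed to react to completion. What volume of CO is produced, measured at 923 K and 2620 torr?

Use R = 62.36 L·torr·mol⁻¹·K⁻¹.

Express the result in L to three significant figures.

237 L

n(CH4) = PV/RT = (819 × 843) / (62.36 × 1025.15) = 10.80 mol
n(H2O) = PV/RT = (5700 × 147) / (62.36 × 877.15) = 15.32 mol
For 10.80 mol CH4, stoichiometry requires (1/1) × 10.80 = 10.80 mol H2O; 15.32 mol is available, so CH4 is limiting.
n(CO) = (1/1) × 10.80 = 10.80 mol
V(CO) = nRT/P = 10.80 × 62.36 × 923 / 2620 = 237.3 L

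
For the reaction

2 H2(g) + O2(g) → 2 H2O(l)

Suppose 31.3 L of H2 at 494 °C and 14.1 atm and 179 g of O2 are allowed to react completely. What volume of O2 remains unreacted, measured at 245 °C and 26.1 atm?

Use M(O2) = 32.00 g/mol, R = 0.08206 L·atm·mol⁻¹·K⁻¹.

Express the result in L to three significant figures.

3.40 L

n(H2) = PV/RT = (14.1 × 31.3) / (0.08206 × 767.15) = 7.011 mol
n(O2) = 179 / 32.00 = 5.594 mol
For 7.011 mol H2, stoichiometry requires (1/2) × 7.011 = 3.506 mol O2; 5.594 mol is available, so H2 is limiting.
n(O2) consumed = (1/2) × 7.011 = 3.506 mol; remaining = 5.594 − 3.506 = 2.088 mol
V(O2) = nRT/P = 2.088 × 0.08206 × 518.15 / 26.1 = 3.402 L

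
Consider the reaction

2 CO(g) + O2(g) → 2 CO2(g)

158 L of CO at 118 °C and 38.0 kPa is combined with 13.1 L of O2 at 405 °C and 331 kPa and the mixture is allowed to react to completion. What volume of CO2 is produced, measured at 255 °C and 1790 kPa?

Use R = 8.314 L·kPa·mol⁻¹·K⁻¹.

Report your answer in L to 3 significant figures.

n(CO) = PV/RT = (38.0 × 158) / (8.314 × 391.15) = 1.846 mol
n(O2) = PV/RT = (331 × 13.1) / (8.314 × 678.15) = 0.7691 mol
For 1.846 mol CO, stoichiometry requires (1/2) × 1.846 = 0.9230 mol O2; 0.7691 mol is available, so O2 is limiting.
n(CO2) = (2/1) × 0.7691 = 1.538 mol
V(CO2) = nRT/P = 1.538 × 8.314 × 528.15 / 1790 = 3.773 L

3.77 L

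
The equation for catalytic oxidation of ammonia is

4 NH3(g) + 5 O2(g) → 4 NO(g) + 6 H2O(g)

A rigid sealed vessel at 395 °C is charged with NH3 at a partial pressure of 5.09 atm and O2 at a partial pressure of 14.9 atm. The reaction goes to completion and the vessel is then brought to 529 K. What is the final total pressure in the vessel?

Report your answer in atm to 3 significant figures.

16.8 atm

Because the vessel is rigid and T is held at 395 °C, work the stoichiometry in partial pressures (P_i = n_iRT/V).
P(O2) required for 5.09 atm of NH3 = (5/4) × 5.09 = 6.362 atm; available 14.9 atm, so NH3 is limiting.
P(O2) remaining = 14.9 − (5/4) × 5.09 = 8.538 atm
P(gaseous products) = (4+6)/4 × 5.09 = 12.72 atm
P_total at 395 °C = 8.538 + 12.72 = 21.26 atm
Scaling to 529 K: P = 21.26 × 529/668.15 = 16.83 atm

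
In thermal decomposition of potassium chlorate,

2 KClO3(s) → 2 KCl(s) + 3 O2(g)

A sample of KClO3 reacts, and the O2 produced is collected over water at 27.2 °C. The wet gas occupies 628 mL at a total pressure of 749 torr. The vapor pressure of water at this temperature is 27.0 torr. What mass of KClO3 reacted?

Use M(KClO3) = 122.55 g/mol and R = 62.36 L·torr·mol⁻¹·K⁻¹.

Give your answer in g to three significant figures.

1.98 g

P(O2) = 749 − 27.0 = 722.0 torr
n(O2) = PV/RT = (722.0 × 0.6280) / (62.36 × 300.35) = 0.02421 mol
n(KClO3) = (2/3) × 0.02421 = 0.01614 mol
m(KClO3) = 0.01614 × 122.55 = 1.978 g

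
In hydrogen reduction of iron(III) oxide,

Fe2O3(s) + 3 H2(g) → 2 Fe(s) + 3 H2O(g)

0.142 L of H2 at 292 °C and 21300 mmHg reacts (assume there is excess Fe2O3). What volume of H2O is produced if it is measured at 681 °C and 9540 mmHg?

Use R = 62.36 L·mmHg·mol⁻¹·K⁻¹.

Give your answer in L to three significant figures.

0.535 L

n(H2) = PV/RT = (21300 × 0.142) / (62.36 × 565.15) = 0.08582 mol
n(H2O) = (3/3) × 0.08582 = 0.08582 mol
V = nRT/P = 0.08582 × 62.36 × 954.15 / 9540 = 0.5353 L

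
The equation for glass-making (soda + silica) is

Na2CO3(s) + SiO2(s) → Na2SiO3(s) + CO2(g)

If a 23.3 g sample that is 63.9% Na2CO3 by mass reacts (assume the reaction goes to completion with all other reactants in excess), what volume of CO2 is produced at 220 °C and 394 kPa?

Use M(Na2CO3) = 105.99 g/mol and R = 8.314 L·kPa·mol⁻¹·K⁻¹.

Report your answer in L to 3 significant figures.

mass of Na2CO3 = 23.3 × 63.9/100 = 14.89 g
n(Na2CO3) = 14.89 / 105.99 = 0.1405 mol
n(CO2) = (1/1) × 0.1405 = 0.1405 mol
V = nRT/P = 0.1405 × 8.314 × 493.15 / 394 = 1.462 L

1.46 L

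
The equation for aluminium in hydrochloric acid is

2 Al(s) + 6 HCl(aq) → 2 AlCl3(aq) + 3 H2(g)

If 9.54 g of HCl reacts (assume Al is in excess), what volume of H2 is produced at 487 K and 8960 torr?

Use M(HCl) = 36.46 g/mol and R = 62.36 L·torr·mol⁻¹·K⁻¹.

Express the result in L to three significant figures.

0.443 L

n(HCl) = 9.540 / 36.46 = 0.2617 mol
n(H2) = (3/6) × 0.2617 = 0.1308 mol
V = nRT/P = 0.1308 × 62.36 × 487 / 8960 = 0.4433 L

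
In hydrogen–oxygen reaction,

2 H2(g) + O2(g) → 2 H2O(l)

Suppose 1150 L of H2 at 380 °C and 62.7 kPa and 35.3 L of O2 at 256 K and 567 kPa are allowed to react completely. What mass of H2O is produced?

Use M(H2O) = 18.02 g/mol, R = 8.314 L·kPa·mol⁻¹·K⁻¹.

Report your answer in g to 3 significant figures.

n(H2) = PV/RT = (62.7 × 1150) / (8.314 × 653.15) = 13.28 mol
n(O2) = PV/RT = (567 × 35.3) / (8.314 × 256) = 9.404 mol
For 13.28 mol H2, stoichiometry requires (1/2) × 13.28 = 6.640 mol O2; 9.404 mol is available, so H2 is limiting.
n(H2O) = (2/2) × 13.28 = 13.28 mol
m(H2O) = 13.28 × 18.02 = 239.3 g

239 g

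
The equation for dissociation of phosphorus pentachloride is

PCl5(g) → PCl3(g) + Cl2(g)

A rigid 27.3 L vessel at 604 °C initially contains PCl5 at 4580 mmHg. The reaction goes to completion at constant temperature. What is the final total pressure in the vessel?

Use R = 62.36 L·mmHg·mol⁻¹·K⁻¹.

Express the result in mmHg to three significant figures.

Rigid vessel, constant T ⇒ P scales with total gas moles (1 → 2).
P_final = (2/1) × 4580 = 9160 mmHg

9160 mmHg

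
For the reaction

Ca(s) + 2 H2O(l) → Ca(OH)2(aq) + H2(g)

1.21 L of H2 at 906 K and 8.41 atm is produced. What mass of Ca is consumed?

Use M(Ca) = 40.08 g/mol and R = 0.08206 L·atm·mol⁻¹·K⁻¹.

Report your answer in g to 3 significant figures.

5.49 g

n(H2) = PV/RT = (8.41 × 1.21) / (0.08206 × 906) = 0.1369 mol
n(Ca) = (1/1) × 0.1369 = 0.1369 mol
m(Ca) = 0.1369 × 40.08 = 5.487 g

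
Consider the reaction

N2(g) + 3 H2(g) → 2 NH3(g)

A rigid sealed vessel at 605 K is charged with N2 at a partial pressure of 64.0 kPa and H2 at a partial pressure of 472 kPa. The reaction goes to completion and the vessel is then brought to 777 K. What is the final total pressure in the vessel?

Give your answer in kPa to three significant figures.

At constant V, partial pressures at 605 K are proportional to moles, so apply stoichiometry directly to pressures.
P(H2) required for 64.0 kPa of N2 = (3/1) × 64.0 = 192.0 kPa; available 472 kPa, so N2 is limiting.
P(H2) remaining = 472 − (3/1) × 64.0 = 280.0 kPa
P(gaseous products) = (2)/1 × 64.0 = 128.0 kPa
P_total at 605 K = 280.0 + 128.0 = 408.0 kPa
Scaling to 777 K: P = 408.0 × 777/605 = 524.0 kPa

524 kPa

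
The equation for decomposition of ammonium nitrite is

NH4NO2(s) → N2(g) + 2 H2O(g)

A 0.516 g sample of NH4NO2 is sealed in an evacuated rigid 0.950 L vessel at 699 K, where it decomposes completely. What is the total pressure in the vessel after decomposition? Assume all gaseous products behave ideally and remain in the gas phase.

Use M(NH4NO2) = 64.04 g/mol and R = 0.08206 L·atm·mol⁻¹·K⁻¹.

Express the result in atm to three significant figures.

n(NH4NO2) = 0.516 / 64.04 = 0.008057 mol
n(gas produced) = (3/1) × 0.008057 = 0.02417 mol
P = nRT/V = 0.02417 × 0.08206 × 699 / 0.950 = 1.459 atm

1.46 atm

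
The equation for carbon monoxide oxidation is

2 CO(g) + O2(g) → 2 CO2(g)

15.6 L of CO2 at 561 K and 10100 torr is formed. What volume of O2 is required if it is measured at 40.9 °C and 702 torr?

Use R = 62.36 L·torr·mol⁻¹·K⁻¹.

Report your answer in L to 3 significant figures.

n(CO2) = PV/RT = (10100 × 15.6) / (62.36 × 561) = 4.504 mol
n(O2) = (1/2) × 4.504 = 2.252 mol
V = nRT/P = 2.252 × 62.36 × 314.05 / 702 = 62.83 L

62.8 L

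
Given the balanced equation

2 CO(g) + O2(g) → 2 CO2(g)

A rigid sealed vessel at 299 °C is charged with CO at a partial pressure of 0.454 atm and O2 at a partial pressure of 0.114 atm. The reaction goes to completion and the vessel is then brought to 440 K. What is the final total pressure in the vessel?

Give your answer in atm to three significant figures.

With V and T fixed, P_i ∝ n_i, so the mole ratios apply directly to partial pressures at 299 °C.
P(O2) required for 0.454 atm of CO = (1/2) × 0.454 = 0.2270 atm; available 0.114 atm, so O2 is limiting.
P(CO) remaining = 0.454 − (2/1) × 0.114 = 0.2260 atm
P(gaseous products) = (2)/1 × 0.114 = 0.2280 atm
P_total at 299 °C = 0.2260 + 0.2280 = 0.4540 atm
Scaling to 440 K: P = 0.4540 × 440/572.15 = 0.3491 atm

0.349 atm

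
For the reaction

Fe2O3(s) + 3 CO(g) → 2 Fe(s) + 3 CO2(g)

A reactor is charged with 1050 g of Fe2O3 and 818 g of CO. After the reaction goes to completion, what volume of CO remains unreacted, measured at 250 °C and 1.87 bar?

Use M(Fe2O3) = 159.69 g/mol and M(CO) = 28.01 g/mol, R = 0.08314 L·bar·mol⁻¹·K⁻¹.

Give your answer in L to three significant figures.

220 L

n(Fe2O3) = 1050 / 159.69 = 6.575 mol
n(CO) = 818 / 28.01 = 29.20 mol
For 6.575 mol Fe2O3, stoichiometry requires (3/1) × 6.575 = 19.73 mol CO; 29.20 mol is available, so Fe2O3 is limiting.
n(CO) consumed = (3/1) × 6.575 = 19.73 mol; remaining = 29.20 − 19.73 = 9.470 mol
V(CO) = nRT/P = 9.470 × 0.08314 × 523.15 / 1.87 = 220.3 L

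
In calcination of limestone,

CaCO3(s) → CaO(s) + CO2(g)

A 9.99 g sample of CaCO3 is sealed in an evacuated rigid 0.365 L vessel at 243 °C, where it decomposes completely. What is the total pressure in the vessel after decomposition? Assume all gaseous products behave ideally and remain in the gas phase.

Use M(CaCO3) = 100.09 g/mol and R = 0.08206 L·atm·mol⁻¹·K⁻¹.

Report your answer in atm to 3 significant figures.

n(CaCO3) = 9.99 / 100.09 = 0.09981 mol
n(gas produced) = (1/1) × 0.09981 = 0.09981 mol
P = nRT/V = 0.09981 × 0.08206 × 516.15 / 0.365 = 11.58 atm

11.6 atm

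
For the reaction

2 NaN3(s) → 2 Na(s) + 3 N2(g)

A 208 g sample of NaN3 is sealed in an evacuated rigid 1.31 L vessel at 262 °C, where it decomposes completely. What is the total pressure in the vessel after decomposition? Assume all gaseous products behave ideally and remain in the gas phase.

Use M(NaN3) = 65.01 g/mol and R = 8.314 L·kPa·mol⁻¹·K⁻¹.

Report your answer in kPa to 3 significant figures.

16300 kPa

n(NaN3) = 208 / 65.01 = 3.200 mol
n(gas produced) = (3/2) × 3.200 = 4.800 mol
P = nRT/V = 4.800 × 8.314 × 535.15 / 1.31 = 16300 kPa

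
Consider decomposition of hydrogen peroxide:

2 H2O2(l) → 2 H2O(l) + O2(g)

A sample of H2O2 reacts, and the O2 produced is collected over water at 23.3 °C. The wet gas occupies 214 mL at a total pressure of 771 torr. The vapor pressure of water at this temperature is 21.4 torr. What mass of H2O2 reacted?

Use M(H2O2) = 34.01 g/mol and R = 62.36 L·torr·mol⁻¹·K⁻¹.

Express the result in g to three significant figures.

P(O2) = 771 − 21.4 = 749.6 torr
n(O2) = PV/RT = (749.6 × 0.2140) / (62.36 × 296.45) = 0.008677 mol
n(H2O2) = (2/1) × 0.008677 = 0.01735 mol
m(H2O2) = 0.01735 × 34.01 = 0.5901 g

0.590 g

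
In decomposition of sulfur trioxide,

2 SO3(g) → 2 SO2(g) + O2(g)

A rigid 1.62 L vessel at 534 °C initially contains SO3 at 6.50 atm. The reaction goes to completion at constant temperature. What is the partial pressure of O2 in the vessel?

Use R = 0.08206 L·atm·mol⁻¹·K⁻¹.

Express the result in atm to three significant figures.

3.25 atm

n(SO3)₀ = PV/RT = (6.50 × 1.62) / (0.08206 × 807.15) = 0.1590 mol
n(O2) = (1/2) × 0.1590 = 0.07950 mol
P(O2) = nRT/V = 0.07950 × 0.08206 × 807.15 / 1.62 = 3.250 atm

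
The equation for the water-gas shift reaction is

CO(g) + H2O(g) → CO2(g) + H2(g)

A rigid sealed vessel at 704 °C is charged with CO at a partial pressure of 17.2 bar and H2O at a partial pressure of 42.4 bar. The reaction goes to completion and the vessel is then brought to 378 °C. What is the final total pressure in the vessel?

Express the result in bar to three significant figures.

39.7 bar

With V and T fixed, P_i ∝ n_i, so the mole ratios apply directly to partial pressures at 704 °C.
P(H2O) required for 17.2 bar of CO = (1/1) × 17.2 = 17.20 bar; available 42.4 bar, so CO is limiting.
P(H2O) remaining = 42.4 − (1/1) × 17.2 = 25.20 bar
P(gaseous products) = (1+1)/1 × 17.2 = 34.40 bar
P_total at 704 °C = 25.20 + 34.40 = 59.60 bar
Scaling to 378 °C: P = 59.60 × 651.15/977.15 = 39.72 bar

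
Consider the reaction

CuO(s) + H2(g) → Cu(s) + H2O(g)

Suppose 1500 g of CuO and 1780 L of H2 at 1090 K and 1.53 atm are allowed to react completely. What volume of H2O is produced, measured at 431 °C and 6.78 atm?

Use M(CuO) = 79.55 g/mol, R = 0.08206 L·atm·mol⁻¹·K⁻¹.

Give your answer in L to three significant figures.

n(CuO) = 1500 / 79.55 = 18.86 mol
n(H2) = PV/RT = (1.53 × 1780) / (0.08206 × 1090) = 30.45 mol
For 18.86 mol CuO, stoichiometry requires (1/1) × 18.86 = 18.86 mol H2; 30.45 mol is available, so CuO is limiting.
n(H2O) = (1/1) × 18.86 = 18.86 mol
V(H2O) = nRT/P = 18.86 × 0.08206 × 704.15 / 6.78 = 160.7 L

161 L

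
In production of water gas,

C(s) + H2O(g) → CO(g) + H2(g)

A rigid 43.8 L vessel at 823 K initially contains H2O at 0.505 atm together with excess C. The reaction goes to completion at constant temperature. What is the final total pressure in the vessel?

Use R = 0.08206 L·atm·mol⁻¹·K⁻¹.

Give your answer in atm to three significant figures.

1.01 atm

Since T and V are fixed, P_final/P_initial = n_final/n_initial = 2/1.
P_final = (2/1) × 0.505 = 1.010 atm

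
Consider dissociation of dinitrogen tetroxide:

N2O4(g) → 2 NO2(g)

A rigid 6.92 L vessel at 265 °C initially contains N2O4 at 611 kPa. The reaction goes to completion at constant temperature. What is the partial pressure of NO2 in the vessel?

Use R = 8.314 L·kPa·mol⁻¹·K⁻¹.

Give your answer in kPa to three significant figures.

1220 kPa

n(N2O4)₀ = PV/RT = (611 × 6.92) / (8.314 × 538.15) = 0.9450 mol
n(NO2) = (2/1) × 0.9450 = 1.890 mol
P(NO2) = nRT/V = 1.890 × 8.314 × 538.15 / 6.92 = 1222 kPa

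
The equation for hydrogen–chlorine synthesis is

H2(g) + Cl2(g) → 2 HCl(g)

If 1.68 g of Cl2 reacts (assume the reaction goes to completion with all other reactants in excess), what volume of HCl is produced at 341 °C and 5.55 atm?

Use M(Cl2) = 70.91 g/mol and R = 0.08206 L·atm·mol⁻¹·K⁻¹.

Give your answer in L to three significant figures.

n(Cl2) = 1.680 / 70.91 = 0.02369 mol
n(HCl) = (2/1) × 0.02369 = 0.04738 mol
V = nRT/P = 0.04738 × 0.08206 × 614.15 / 5.55 = 0.4302 L

0.430 L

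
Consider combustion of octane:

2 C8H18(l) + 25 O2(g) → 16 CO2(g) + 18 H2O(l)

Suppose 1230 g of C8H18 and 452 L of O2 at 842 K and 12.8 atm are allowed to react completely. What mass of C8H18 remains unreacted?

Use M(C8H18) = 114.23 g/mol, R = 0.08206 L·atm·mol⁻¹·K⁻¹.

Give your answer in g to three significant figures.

465 g

n(C8H18) = 1230 / 114.23 = 10.77 mol
n(O2) = PV/RT = (12.8 × 452) / (0.08206 × 842) = 83.73 mol
For 10.77 mol C8H18, stoichiometry requires (25/2) × 10.77 = 134.6 mol O2; 83.73 mol is available, so O2 is limiting.
n(C8H18) consumed = (2/25) × 83.73 = 6.698 mol; remaining = 10.77 − 6.698 = 4.072 mol
m(C8H18) = 4.072 × 114.23 = 465.1 g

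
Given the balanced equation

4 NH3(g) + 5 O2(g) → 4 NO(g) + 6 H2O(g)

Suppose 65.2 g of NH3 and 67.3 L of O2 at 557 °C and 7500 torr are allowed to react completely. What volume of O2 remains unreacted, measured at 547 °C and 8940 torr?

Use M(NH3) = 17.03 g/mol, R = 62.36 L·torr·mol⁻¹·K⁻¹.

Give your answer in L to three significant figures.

28.4 L

n(NH3) = 65.2 / 17.03 = 3.829 mol
n(O2) = PV/RT = (7500 × 67.3) / (62.36 × 830.15) = 9.750 mol
For 3.829 mol NH3, stoichiometry requires (5/4) × 3.829 = 4.786 mol O2; 9.750 mol is available, so NH3 is limiting.
n(O2) consumed = (5/4) × 3.829 = 4.786 mol; remaining = 9.750 − 4.786 = 4.964 mol
V(O2) = nRT/P = 4.964 × 62.36 × 820.15 / 8940 = 28.40 L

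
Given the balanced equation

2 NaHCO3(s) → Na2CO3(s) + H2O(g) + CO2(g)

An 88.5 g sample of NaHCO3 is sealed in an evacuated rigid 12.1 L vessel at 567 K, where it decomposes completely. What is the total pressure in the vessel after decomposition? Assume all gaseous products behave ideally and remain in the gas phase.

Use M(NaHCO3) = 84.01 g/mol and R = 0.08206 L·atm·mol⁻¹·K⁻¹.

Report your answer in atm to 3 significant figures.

n(NaHCO3) = 88.5 / 84.01 = 1.053 mol
n(gas produced) = (2/2) × 1.053 = 1.053 mol
P = nRT/V = 1.053 × 0.08206 × 567 / 12.1 = 4.049 atm

4.05 atm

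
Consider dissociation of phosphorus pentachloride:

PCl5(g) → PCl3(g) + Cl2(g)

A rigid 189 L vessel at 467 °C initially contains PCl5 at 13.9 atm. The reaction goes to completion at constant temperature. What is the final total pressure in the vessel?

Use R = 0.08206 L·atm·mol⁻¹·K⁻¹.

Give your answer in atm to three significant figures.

Since T and V are fixed, P_final/P_initial = n_final/n_initial = 2/1.
P_final = (2/1) × 13.9 = 27.80 atm

27.8 atm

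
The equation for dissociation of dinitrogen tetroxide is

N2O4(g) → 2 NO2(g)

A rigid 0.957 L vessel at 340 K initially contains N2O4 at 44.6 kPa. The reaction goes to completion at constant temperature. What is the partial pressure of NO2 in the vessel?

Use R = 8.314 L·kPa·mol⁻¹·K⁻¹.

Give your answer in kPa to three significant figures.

89.2 kPa

n(N2O4)₀ = PV/RT = (44.6 × 0.957) / (8.314 × 340) = 0.01510 mol
n(NO2) = (2/1) × 0.01510 = 0.03020 mol
P(NO2) = nRT/V = 0.03020 × 8.314 × 340 / 0.957 = 89.20 kPa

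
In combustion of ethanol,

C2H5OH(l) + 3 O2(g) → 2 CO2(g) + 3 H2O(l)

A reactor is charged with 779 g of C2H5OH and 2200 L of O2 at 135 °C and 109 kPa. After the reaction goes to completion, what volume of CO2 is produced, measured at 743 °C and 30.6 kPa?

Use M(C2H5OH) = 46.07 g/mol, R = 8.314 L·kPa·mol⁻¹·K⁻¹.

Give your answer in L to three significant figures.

9340 L

n(C2H5OH) = 779 / 46.07 = 16.91 mol
n(O2) = PV/RT = (109 × 2200) / (8.314 × 408.15) = 70.67 mol
For 16.91 mol C2H5OH, stoichiometry requires (3/1) × 16.91 = 50.73 mol O2; 70.67 mol is available, so C2H5OH is limiting.
n(CO2) = (2/1) × 16.91 = 33.82 mol
V(CO2) = nRT/P = 33.82 × 8.314 × 1016.15 / 30.6 = 9337 L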